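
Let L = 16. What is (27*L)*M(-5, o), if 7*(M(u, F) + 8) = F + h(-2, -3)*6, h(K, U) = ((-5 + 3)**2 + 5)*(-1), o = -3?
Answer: -48816/7 ≈ -6973.7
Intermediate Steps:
h(K, U) = -9 (h(K, U) = ((-2)**2 + 5)*(-1) = (4 + 5)*(-1) = 9*(-1) = -9)
M(u, F) = -110/7 + F/7 (M(u, F) = -8 + (F - 9*6)/7 = -8 + (F - 54)/7 = -8 + (-54 + F)/7 = -8 + (-54/7 + F/7) = -110/7 + F/7)
(27*L)*M(-5, o) = (27*16)*(-110/7 + (1/7)*(-3)) = 432*(-110/7 - 3/7) = 432*(-113/7) = -48816/7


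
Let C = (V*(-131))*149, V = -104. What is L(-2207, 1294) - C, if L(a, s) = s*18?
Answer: -2006684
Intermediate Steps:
L(a, s) = 18*s
C = 2029976 (C = -104*(-131)*149 = 13624*149 = 2029976)
L(-2207, 1294) - C = 18*1294 - 1*2029976 = 23292 - 2029976 = -2006684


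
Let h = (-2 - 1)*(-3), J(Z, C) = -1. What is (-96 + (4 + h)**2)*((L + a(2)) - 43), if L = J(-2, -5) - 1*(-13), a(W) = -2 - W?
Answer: -2555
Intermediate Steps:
h = 9 (h = -3*(-3) = 9)
L = 12 (L = -1 - 1*(-13) = -1 + 13 = 12)
(-96 + (4 + h)**2)*((L + a(2)) - 43) = (-96 + (4 + 9)**2)*((12 + (-2 - 1*2)) - 43) = (-96 + 13**2)*((12 + (-2 - 2)) - 43) = (-96 + 169)*((12 - 4) - 43) = 73*(8 - 43) = 73*(-35) = -2555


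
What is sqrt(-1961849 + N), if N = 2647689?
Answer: 4*sqrt(42865) ≈ 828.15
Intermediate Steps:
sqrt(-1961849 + N) = sqrt(-1961849 + 2647689) = sqrt(685840) = 4*sqrt(42865)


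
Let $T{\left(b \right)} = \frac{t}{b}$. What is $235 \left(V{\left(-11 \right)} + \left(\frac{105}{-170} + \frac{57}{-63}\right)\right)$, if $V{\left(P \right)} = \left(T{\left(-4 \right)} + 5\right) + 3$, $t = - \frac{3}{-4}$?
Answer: $\frac{8443315}{5712} \approx 1478.2$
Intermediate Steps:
$t = \frac{3}{4}$ ($t = \left(-3\right) \left(- \frac{1}{4}\right) = \frac{3}{4} \approx 0.75$)
$T{\left(b \right)} = \frac{3}{4 b}$
$V{\left(P \right)} = \frac{125}{16}$ ($V{\left(P \right)} = \left(\frac{3}{4 \left(-4\right)} + 5\right) + 3 = \left(\frac{3}{4} \left(- \frac{1}{4}\right) + 5\right) + 3 = \left(- \frac{3}{16} + 5\right) + 3 = \frac{77}{16} + 3 = \frac{125}{16}$)
$235 \left(V{\left(-11 \right)} + \left(\frac{105}{-170} + \frac{57}{-63}\right)\right) = 235 \left(\frac{125}{16} + \left(\frac{105}{-170} + \frac{57}{-63}\right)\right) = 235 \left(\frac{125}{16} + \left(105 \left(- \frac{1}{170}\right) + 57 \left(- \frac{1}{63}\right)\right)\right) = 235 \left(\frac{125}{16} - \frac{1087}{714}\right) = 235 \cdot \frac{35929}{5712} = \frac{8443315}{5712}$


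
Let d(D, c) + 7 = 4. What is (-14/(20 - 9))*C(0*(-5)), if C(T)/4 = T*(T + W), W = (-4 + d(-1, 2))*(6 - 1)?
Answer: 0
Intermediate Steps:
d(D, c) = -3 (d(D, c) = -7 + 4 = -3)
W = -35 (W = (-4 - 3)*(6 - 1) = -7*5 = -35)
C(T) = 4*T*(-35 + T) (C(T) = 4*(T*(T - 35)) = 4*(T*(-35 + T)) = 4*T*(-35 + T))
(-14/(20 - 9))*C(0*(-5)) = (-14/(20 - 9))*(4*(0*(-5))*(-35 + 0*(-5))) = (-14/11)*(4*0*(-35 + 0)) = ((1/11)*(-14))*(4*0*(-35)) = -14/11*0 = 0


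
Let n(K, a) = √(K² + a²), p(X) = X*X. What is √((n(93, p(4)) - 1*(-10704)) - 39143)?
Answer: √(-28439 + √8905) ≈ 168.36*I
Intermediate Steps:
p(X) = X²
√((n(93, p(4)) - 1*(-10704)) - 39143) = √((√(93² + (4²)²) - 1*(-10704)) - 39143) = √((√(8649 + 16²) + 10704) - 39143) = √((√(8649 + 256) + 10704) - 39143) = √((√8905 + 10704) - 39143) = √((10704 + √8905) - 39143) = √(-28439 + √8905)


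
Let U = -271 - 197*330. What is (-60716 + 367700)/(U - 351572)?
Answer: -102328/138951 ≈ -0.73643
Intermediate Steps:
U = -65281 (U = -271 - 65010 = -65281)
(-60716 + 367700)/(U - 351572) = (-60716 + 367700)/(-65281 - 351572) = 306984/(-416853) = 306984*(-1/416853) = -102328/138951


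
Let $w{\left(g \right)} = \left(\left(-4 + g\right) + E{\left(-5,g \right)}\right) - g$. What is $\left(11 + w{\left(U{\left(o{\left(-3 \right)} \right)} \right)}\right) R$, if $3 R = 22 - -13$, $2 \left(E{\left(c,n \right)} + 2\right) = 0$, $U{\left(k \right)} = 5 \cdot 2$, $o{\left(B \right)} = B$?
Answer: $\frac{175}{3} \approx 58.333$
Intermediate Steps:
$U{\left(k \right)} = 10$
$E{\left(c,n \right)} = -2$ ($E{\left(c,n \right)} = -2 + \frac{1}{2} \cdot 0 = -2 + 0 = -2$)
$R = \frac{35}{3}$ ($R = \frac{22 - -13}{3} = \frac{22 + 13}{3} = \frac{1}{3} \cdot 35 = \frac{35}{3} \approx 11.667$)
$w{\left(g \right)} = -6$ ($w{\left(g \right)} = \left(\left(-4 + g\right) - 2\right) - g = \left(-6 + g\right) - g = -6$)
$\left(11 + w{\left(U{\left(o{\left(-3 \right)} \right)} \right)}\right) R = \left(11 - 6\right) \frac{35}{3} = 5 \cdot \frac{35}{3} = \frac{175}{3}$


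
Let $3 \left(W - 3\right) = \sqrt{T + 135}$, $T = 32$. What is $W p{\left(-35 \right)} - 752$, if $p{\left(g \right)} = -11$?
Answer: $-785 - \frac{11 \sqrt{167}}{3} \approx -832.38$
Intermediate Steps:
$W = 3 + \frac{\sqrt{167}}{3}$ ($W = 3 + \frac{\sqrt{32 + 135}}{3} = 3 + \frac{\sqrt{167}}{3} \approx 7.3076$)
$W p{\left(-35 \right)} - 752 = \left(3 + \frac{\sqrt{167}}{3}\right) \left(-11\right) - 752 = \left(-33 - \frac{11 \sqrt{167}}{3}\right) - 752 = -785 - \frac{11 \sqrt{167}}{3}$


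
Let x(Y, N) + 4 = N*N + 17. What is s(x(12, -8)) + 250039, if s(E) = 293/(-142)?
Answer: 35505245/142 ≈ 2.5004e+5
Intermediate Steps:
x(Y, N) = 13 + N² (x(Y, N) = -4 + (N*N + 17) = -4 + (N² + 17) = -4 + (17 + N²) = 13 + N²)
s(E) = -293/142 (s(E) = 293*(-1/142) = -293/142)
s(x(12, -8)) + 250039 = -293/142 + 250039 = 35505245/142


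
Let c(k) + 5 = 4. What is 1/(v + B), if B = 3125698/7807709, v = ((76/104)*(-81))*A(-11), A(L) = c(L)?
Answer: 15615418/930564023 ≈ 0.016781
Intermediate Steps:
c(k) = -1 (c(k) = -5 + 4 = -1)
A(L) = -1
v = 1539/26 (v = ((76/104)*(-81))*(-1) = ((76*(1/104))*(-81))*(-1) = ((19/26)*(-81))*(-1) = -1539/26*(-1) = 1539/26 ≈ 59.192)
B = 3125698/7807709 (B = 3125698*(1/7807709) = 3125698/7807709 ≈ 0.40033)
1/(v + B) = 1/(1539/26 + 3125698/7807709) = 1/(930564023/15615418) = 15615418/930564023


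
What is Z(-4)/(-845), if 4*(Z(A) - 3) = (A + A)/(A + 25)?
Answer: -61/17745 ≈ -0.0034376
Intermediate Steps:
Z(A) = 3 + A/(2*(25 + A)) (Z(A) = 3 + ((A + A)/(A + 25))/4 = 3 + ((2*A)/(25 + A))/4 = 3 + (2*A/(25 + A))/4 = 3 + A/(2*(25 + A)))
Z(-4)/(-845) = ((150 + 7*(-4))/(2*(25 - 4)))/(-845) = ((1/2)*(150 - 28)/21)*(-1/845) = ((1/2)*(1/21)*122)*(-1/845) = (61/21)*(-1/845) = -61/17745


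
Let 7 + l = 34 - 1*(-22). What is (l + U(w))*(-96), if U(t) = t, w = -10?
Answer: -3744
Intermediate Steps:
l = 49 (l = -7 + (34 - 1*(-22)) = -7 + (34 + 22) = -7 + 56 = 49)
(l + U(w))*(-96) = (49 - 10)*(-96) = 39*(-96) = -3744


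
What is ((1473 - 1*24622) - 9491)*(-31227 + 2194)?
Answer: 947637120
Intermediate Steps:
((1473 - 1*24622) - 9491)*(-31227 + 2194) = ((1473 - 24622) - 9491)*(-29033) = (-23149 - 9491)*(-29033) = -32640*(-29033) = 947637120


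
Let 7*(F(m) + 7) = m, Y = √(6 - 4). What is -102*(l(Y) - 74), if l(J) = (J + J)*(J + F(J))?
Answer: 49572/7 + 1428*√2 ≈ 9101.2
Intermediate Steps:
Y = √2 ≈ 1.4142
F(m) = -7 + m/7
l(J) = 2*J*(-7 + 8*J/7) (l(J) = (J + J)*(J + (-7 + J/7)) = (2*J)*(-7 + 8*J/7) = 2*J*(-7 + 8*J/7))
-102*(l(Y) - 74) = -102*(2*√2*(-49 + 8*√2)/7 - 74) = -102*(-74 + 2*√2*(-49 + 8*√2)/7) = 7548 - 204*√2*(-49 + 8*√2)/7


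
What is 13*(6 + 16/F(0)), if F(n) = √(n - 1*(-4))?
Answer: 182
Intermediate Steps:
F(n) = √(4 + n) (F(n) = √(n + 4) = √(4 + n))
13*(6 + 16/F(0)) = 13*(6 + 16/(√(4 + 0))) = 13*(6 + 16/(√4)) = 13*(6 + 16/2) = 13*(6 + 16*(½)) = 13*(6 + 8) = 13*14 = 182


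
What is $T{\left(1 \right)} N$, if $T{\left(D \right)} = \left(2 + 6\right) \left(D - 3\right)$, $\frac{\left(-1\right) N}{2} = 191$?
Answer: $6112$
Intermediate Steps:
$N = -382$ ($N = \left(-2\right) 191 = -382$)
$T{\left(D \right)} = -24 + 8 D$ ($T{\left(D \right)} = 8 \left(-3 + D\right) = -24 + 8 D$)
$T{\left(1 \right)} N = \left(-24 + 8 \cdot 1\right) \left(-382\right) = \left(-24 + 8\right) \left(-382\right) = \left(-16\right) \left(-382\right) = 6112$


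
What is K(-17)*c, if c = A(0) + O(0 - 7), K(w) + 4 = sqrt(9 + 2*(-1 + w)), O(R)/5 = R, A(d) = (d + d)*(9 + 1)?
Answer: 140 - 105*I*sqrt(3) ≈ 140.0 - 181.87*I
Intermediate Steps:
A(d) = 20*d (A(d) = (2*d)*10 = 20*d)
O(R) = 5*R
K(w) = -4 + sqrt(7 + 2*w) (K(w) = -4 + sqrt(9 + 2*(-1 + w)) = -4 + sqrt(9 + (-2 + 2*w)) = -4 + sqrt(7 + 2*w))
c = -35 (c = 20*0 + 5*(0 - 7) = 0 + 5*(-7) = 0 - 35 = -35)
K(-17)*c = (-4 + sqrt(7 + 2*(-17)))*(-35) = (-4 + sqrt(7 - 34))*(-35) = (-4 + sqrt(-27))*(-35) = (-4 + 3*I*sqrt(3))*(-35) = 140 - 105*I*sqrt(3)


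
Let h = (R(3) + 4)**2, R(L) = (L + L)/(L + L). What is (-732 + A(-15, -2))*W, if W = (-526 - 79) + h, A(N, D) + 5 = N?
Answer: 436160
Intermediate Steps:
R(L) = 1 (R(L) = (2*L)/((2*L)) = (2*L)*(1/(2*L)) = 1)
A(N, D) = -5 + N
h = 25 (h = (1 + 4)**2 = 5**2 = 25)
W = -580 (W = (-526 - 79) + 25 = -605 + 25 = -580)
(-732 + A(-15, -2))*W = (-732 + (-5 - 15))*(-580) = (-732 - 20)*(-580) = -752*(-580) = 436160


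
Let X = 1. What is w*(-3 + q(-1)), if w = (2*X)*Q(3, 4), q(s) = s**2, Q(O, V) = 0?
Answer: 0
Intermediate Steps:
w = 0 (w = (2*1)*0 = 2*0 = 0)
w*(-3 + q(-1)) = 0*(-3 + (-1)**2) = 0*(-3 + 1) = 0*(-2) = 0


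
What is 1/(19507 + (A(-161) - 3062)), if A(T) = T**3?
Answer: -1/4156836 ≈ -2.4057e-7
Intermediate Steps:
1/(19507 + (A(-161) - 3062)) = 1/(19507 + ((-161)**3 - 3062)) = 1/(19507 + (-4173281 - 3062)) = 1/(19507 - 4176343) = 1/(-4156836) = -1/4156836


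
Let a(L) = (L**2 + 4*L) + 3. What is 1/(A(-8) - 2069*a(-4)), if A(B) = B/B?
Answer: -1/6206 ≈ -0.00016113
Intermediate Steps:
a(L) = 3 + L**2 + 4*L
A(B) = 1
1/(A(-8) - 2069*a(-4)) = 1/(1 - 2069*(3 + (-4)**2 + 4*(-4))) = 1/(1 - 2069*(3 + 16 - 16)) = 1/(1 - 2069*3) = 1/(1 - 6207) = 1/(-6206) = -1/6206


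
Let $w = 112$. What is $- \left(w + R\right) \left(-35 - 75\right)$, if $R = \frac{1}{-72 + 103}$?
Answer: $\frac{382030}{31} \approx 12324.0$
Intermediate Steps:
$R = \frac{1}{31} \approx 0.032258$
$- \left(w + R\right) \left(-35 - 75\right) = - \left(112 + \frac{1}{31}\right) \left(-35 - 75\right) = - \frac{3473 \left(-110\right)}{31} = \left(-1\right) \left(- \frac{382030}{31}\right) = \frac{382030}{31}$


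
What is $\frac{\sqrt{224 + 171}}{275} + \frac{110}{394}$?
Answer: $\frac{55}{197} + \frac{\sqrt{395}}{275} \approx 0.35146$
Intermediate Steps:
$\frac{\sqrt{224 + 171}}{275} + \frac{110}{394} = \sqrt{395} \cdot \frac{1}{275} + 110 \cdot \frac{1}{394} = \frac{\sqrt{395}}{275} + \frac{55}{197} = \frac{55}{197} + \frac{\sqrt{395}}{275}$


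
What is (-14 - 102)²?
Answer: 13456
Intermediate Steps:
(-14 - 102)² = (-116)² = 13456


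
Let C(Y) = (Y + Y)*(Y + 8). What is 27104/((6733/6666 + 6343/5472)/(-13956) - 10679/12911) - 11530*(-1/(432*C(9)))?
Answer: -1962403906110802098953093/59897469838885178832 ≈ -32763.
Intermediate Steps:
C(Y) = 2*Y*(8 + Y) (C(Y) = (2*Y)*(8 + Y) = 2*Y*(8 + Y))
27104/((6733/6666 + 6343/5472)/(-13956) - 10679/12911) - 11530*(-1/(432*C(9))) = 27104/((6733/6666 + 6343/5472)/(-13956) - 10679/12911) - 11530*(-1/(7776*(8 + 9))) = 27104/((6733*(1/6666) + 6343*(1/5472))*(-1/13956) - 10679*1/12911) - 11530/((-864*9*17)) = 27104/((6733/6666 + 6343/5472)*(-1/13956) - 10679/12911) - 11530/((-432*306)) = 27104/((13187569/6079392)*(-1/13956) - 10679/12911) - 11530/(-132192) = 27104/(-13187569/84843994752 - 10679/12911) - 11530*(-1/132192) = 27104/(-906219284659967/1095420816243072) + 5765/66096 = 27104*(-1095420816243072/906219284659967) + 5765/66096 = -29690285803452223488/906219284659967 + 5765/66096 = -1962403906110802098953093/59897469838885178832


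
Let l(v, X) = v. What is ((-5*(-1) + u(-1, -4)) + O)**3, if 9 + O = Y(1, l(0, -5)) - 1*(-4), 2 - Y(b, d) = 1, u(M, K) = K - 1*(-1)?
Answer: -8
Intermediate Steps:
u(M, K) = 1 + K (u(M, K) = K + 1 = 1 + K)
Y(b, d) = 1 (Y(b, d) = 2 - 1*1 = 2 - 1 = 1)
O = -4 (O = -9 + (1 - 1*(-4)) = -9 + (1 + 4) = -9 + 5 = -4)
((-5*(-1) + u(-1, -4)) + O)**3 = ((-5*(-1) + (1 - 4)) - 4)**3 = ((5 - 3) - 4)**3 = (2 - 4)**3 = (-2)**3 = -8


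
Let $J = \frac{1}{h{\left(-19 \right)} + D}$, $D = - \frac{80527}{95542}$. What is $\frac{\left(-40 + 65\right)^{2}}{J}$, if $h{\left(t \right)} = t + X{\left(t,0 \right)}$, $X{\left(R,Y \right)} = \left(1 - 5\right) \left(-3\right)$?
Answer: $- \frac{468325625}{95542} \approx -4901.8$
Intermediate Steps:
$X{\left(R,Y \right)} = 12$ ($X{\left(R,Y \right)} = \left(-4\right) \left(-3\right) = 12$)
$h{\left(t \right)} = 12 + t$ ($h{\left(t \right)} = t + 12 = 12 + t$)
$D = - \frac{80527}{95542}$ ($D = \left(-80527\right) \frac{1}{95542} = - \frac{80527}{95542} \approx -0.84284$)
$J = - \frac{95542}{749321}$ ($J = \frac{1}{\left(12 - 19\right) - \frac{80527}{95542}} = \frac{1}{-7 - \frac{80527}{95542}} = \frac{1}{- \frac{749321}{95542}} = - \frac{95542}{749321} \approx -0.1275$)
$\frac{\left(-40 + 65\right)^{2}}{J} = \frac{\left(-40 + 65\right)^{2}}{- \frac{95542}{749321}} = 25^{2} \left(- \frac{749321}{95542}\right) = 625 \left(- \frac{749321}{95542}\right) = - \frac{468325625}{95542}$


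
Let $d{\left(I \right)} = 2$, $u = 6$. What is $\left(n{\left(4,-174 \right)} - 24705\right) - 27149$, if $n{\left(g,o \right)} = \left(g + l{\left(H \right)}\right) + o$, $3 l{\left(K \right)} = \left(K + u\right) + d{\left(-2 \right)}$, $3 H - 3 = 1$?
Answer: $- \frac{468188}{9} \approx -52021.0$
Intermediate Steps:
$H = \frac{4}{3}$ ($H = 1 + \frac{1}{3} \cdot 1 = 1 + \frac{1}{3} = \frac{4}{3} \approx 1.3333$)
$l{\left(K \right)} = \frac{8}{3} + \frac{K}{3}$ ($l{\left(K \right)} = \frac{\left(K + 6\right) + 2}{3} = \frac{\left(6 + K\right) + 2}{3} = \frac{8 + K}{3} = \frac{8}{3} + \frac{K}{3}$)
$n{\left(g,o \right)} = \frac{28}{9} + g + o$ ($n{\left(g,o \right)} = \left(g + \left(\frac{8}{3} + \frac{1}{3} \cdot \frac{4}{3}\right)\right) + o = \left(g + \left(\frac{8}{3} + \frac{4}{9}\right)\right) + o = \left(g + \frac{28}{9}\right) + o = \left(\frac{28}{9} + g\right) + o = \frac{28}{9} + g + o$)
$\left(n{\left(4,-174 \right)} - 24705\right) - 27149 = \left(\left(\frac{28}{9} + 4 - 174\right) - 24705\right) - 27149 = \left(- \frac{1502}{9} - 24705\right) - 27149 = - \frac{223847}{9} - 27149 = - \frac{468188}{9}$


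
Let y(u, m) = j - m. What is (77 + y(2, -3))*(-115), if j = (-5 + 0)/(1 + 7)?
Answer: -73025/8 ≈ -9128.1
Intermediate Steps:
j = -5/8 ≈ -0.62500
y(u, m) = -5/8 - m
(77 + y(2, -3))*(-115) = (77 + (-5/8 - 1*(-3)))*(-115) = (77 + (-5/8 + 3))*(-115) = (77 + 19/8)*(-115) = (635/8)*(-115) = -73025/8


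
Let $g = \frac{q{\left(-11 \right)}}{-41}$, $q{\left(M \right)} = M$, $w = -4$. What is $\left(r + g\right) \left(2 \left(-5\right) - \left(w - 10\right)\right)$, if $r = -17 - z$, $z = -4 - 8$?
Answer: $- \frac{776}{41} \approx -18.927$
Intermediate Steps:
$z = -12$ ($z = -4 - 8 = -12$)
$r = -5$ ($r = -17 - -12 = -17 + 12 = -5$)
$g = \frac{11}{41}$ ($g = - \frac{11}{-41} = \left(-11\right) \left(- \frac{1}{41}\right) = \frac{11}{41} \approx 0.26829$)
$\left(r + g\right) \left(2 \left(-5\right) - \left(w - 10\right)\right) = \left(-5 + \frac{11}{41}\right) \left(2 \left(-5\right) - \left(-4 - 10\right)\right) = - \frac{194 \left(-10 - \left(-4 - 10\right)\right)}{41} = - \frac{194 \left(-10 - -14\right)}{41} = - \frac{194 \left(-10 + 14\right)}{41} = \left(- \frac{194}{41}\right) 4 = - \frac{776}{41}$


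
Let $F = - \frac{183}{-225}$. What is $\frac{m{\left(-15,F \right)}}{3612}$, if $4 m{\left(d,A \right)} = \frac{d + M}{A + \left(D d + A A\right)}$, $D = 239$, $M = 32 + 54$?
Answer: $- \frac{133125}{97077696464} \approx -1.3713 \cdot 10^{-6}$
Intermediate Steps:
$M = 86$
$F = \frac{61}{75}$ ($F = \left(-183\right) \left(- \frac{1}{225}\right) = \frac{61}{75} \approx 0.81333$)
$m{\left(d,A \right)} = \frac{86 + d}{4 \left(A + A^{2} + 239 d\right)}$ ($m{\left(d,A \right)} = \frac{\left(d + 86\right) \frac{1}{A + \left(239 d + A A\right)}}{4} = \frac{\left(86 + d\right) \frac{1}{A + \left(239 d + A^{2}\right)}}{4} = \frac{\left(86 + d\right) \frac{1}{A + \left(A^{2} + 239 d\right)}}{4} = \frac{\left(86 + d\right) \frac{1}{A + A^{2} + 239 d}}{4} = \frac{\frac{1}{A + A^{2} + 239 d} \left(86 + d\right)}{4} = \frac{86 + d}{4 \left(A + A^{2} + 239 d\right)}$)
$\frac{m{\left(-15,F \right)}}{3612} = \frac{\frac{1}{4} \frac{1}{\frac{61}{75} + \left(\frac{61}{75}\right)^{2} + 239 \left(-15\right)} \left(86 - 15\right)}{3612} = \frac{1}{4} \frac{1}{\frac{61}{75} + \frac{3721}{5625} - 3585} \cdot 71 \cdot \frac{1}{3612} = \frac{1}{4} \frac{1}{- \frac{20157329}{5625}} \cdot 71 \cdot \frac{1}{3612} = \frac{1}{4} \left(- \frac{5625}{20157329}\right) 71 \cdot \frac{1}{3612} = \left(- \frac{399375}{80629316}\right) \frac{1}{3612} = - \frac{133125}{97077696464}$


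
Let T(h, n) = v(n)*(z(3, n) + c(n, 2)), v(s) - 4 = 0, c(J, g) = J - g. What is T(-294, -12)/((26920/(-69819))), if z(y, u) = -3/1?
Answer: 1186923/6730 ≈ 176.36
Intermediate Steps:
z(y, u) = -3 (z(y, u) = -3*1 = -3)
v(s) = 4 (v(s) = 4 + 0 = 4)
T(h, n) = -20 + 4*n (T(h, n) = 4*(-3 + (n - 1*2)) = 4*(-3 + (n - 2)) = 4*(-3 + (-2 + n)) = 4*(-5 + n) = -20 + 4*n)
T(-294, -12)/((26920/(-69819))) = (-20 + 4*(-12))/((26920/(-69819))) = (-20 - 48)/((26920*(-1/69819))) = -68/(-26920/69819) = -68*(-69819/26920) = 1186923/6730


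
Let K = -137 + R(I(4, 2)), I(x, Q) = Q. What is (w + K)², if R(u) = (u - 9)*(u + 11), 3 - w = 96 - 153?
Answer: 28224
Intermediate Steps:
w = 60 (w = 3 - (96 - 153) = 3 - 1*(-57) = 3 + 57 = 60)
R(u) = (-9 + u)*(11 + u)
K = -228 (K = -137 + (-99 + 2² + 2*2) = -137 + (-99 + 4 + 4) = -137 - 91 = -228)
(w + K)² = (60 - 228)² = (-168)² = 28224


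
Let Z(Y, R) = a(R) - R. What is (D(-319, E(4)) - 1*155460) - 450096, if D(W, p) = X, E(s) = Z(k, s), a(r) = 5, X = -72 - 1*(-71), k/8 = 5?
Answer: -605557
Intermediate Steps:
k = 40 (k = 8*5 = 40)
X = -1 (X = -72 + 71 = -1)
Z(Y, R) = 5 - R
E(s) = 5 - s
D(W, p) = -1
(D(-319, E(4)) - 1*155460) - 450096 = (-1 - 1*155460) - 450096 = (-1 - 155460) - 450096 = -155461 - 450096 = -605557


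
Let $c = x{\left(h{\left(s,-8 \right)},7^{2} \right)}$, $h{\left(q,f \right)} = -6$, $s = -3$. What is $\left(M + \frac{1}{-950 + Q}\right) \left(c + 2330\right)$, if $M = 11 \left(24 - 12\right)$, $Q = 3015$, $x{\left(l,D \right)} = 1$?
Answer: $\frac{90769473}{295} \approx 3.0769 \cdot 10^{5}$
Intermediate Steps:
$c = 1$
$M = 132$ ($M = 11 \cdot 12 = 132$)
$\left(M + \frac{1}{-950 + Q}\right) \left(c + 2330\right) = \left(132 + \frac{1}{-950 + 3015}\right) \left(1 + 2330\right) = \left(132 + \frac{1}{2065}\right) 2331 = \frac{272581}{2065} \cdot 2331 = \frac{90769473}{295}$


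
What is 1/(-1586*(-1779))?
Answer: 1/2821494 ≈ 3.5442e-7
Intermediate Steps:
1/(-1586*(-1779)) = -1/1586*(-1/1779) = 1/2821494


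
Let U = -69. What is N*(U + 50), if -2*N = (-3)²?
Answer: 171/2 ≈ 85.500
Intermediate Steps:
N = -9/2 (N = -½*(-3)² = -½*9 = -9/2 ≈ -4.5000)
N*(U + 50) = -9*(-69 + 50)/2 = -9/2*(-19) = 171/2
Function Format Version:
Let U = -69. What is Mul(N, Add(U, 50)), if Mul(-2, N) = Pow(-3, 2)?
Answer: Rational(171, 2) ≈ 85.500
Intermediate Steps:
N = Rational(-9, 2) (N = Mul(Rational(-1, 2), Pow(-3, 2)) = Mul(Rational(-1, 2), 9) = Rational(-9, 2) ≈ -4.5000)
Mul(N, Add(U, 50)) = Mul(Rational(-9, 2), Add(-69, 50)) = Mul(Rational(-9, 2), -19) = Rational(171, 2)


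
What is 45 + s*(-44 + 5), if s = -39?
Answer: 1566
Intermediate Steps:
45 + s*(-44 + 5) = 45 - 39*(-44 + 5) = 45 - 39*(-39) = 45 + 1521 = 1566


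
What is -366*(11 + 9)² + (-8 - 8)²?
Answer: -146144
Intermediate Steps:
-366*(11 + 9)² + (-8 - 8)² = -366*20² + (-16)² = -366*400 + 256 = -146400 + 256 = -146144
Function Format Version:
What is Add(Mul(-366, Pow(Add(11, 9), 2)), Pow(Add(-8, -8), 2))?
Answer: -146144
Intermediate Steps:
Add(Mul(-366, Pow(Add(11, 9), 2)), Pow(Add(-8, -8), 2)) = Add(Mul(-366, Pow(20, 2)), Pow(-16, 2)) = Add(Mul(-366, 400), 256) = Add(-146400, 256) = -146144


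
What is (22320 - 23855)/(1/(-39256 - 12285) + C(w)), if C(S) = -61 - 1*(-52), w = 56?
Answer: 15823087/92774 ≈ 170.56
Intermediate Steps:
C(S) = -9 (C(S) = -61 + 52 = -9)
(22320 - 23855)/(1/(-39256 - 12285) + C(w)) = (22320 - 23855)/(1/(-39256 - 12285) - 9) = -1535/(1/(-51541) - 9) = -1535/(-1/51541 - 9) = -1535/(-463870/51541) = -1535*(-51541/463870) = 15823087/92774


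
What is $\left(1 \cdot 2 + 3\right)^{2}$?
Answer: $25$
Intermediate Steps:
$\left(1 \cdot 2 + 3\right)^{2} = \left(2 + 3\right)^{2} = 5^{2} = 25$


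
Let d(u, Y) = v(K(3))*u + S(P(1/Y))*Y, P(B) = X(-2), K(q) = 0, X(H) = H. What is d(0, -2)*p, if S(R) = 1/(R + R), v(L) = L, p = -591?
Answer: -591/2 ≈ -295.50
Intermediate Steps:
P(B) = -2
S(R) = 1/(2*R)
d(u, Y) = -Y/4 (d(u, Y) = 0*u + ((½)/(-2))*Y = 0 + ((½)*(-½))*Y = 0 - Y/4 = -Y/4)
d(0, -2)*p = -¼*(-2)*(-591) = (½)*(-591) = -591/2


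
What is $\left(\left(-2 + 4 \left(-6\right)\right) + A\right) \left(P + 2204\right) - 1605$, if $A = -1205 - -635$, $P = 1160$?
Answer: $-2006549$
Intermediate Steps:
$A = -570$ ($A = -1205 + 635 = -570$)
$\left(\left(-2 + 4 \left(-6\right)\right) + A\right) \left(P + 2204\right) - 1605 = \left(\left(-2 + 4 \left(-6\right)\right) - 570\right) \left(1160 + 2204\right) - 1605 = \left(\left(-2 - 24\right) - 570\right) 3364 - 1605 = \left(-26 - 570\right) 3364 - 1605 = \left(-596\right) 3364 - 1605 = -2004944 - 1605 = -2006549$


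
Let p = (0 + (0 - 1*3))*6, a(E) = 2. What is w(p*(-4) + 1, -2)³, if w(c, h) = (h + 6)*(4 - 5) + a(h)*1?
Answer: -8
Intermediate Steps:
p = -18 (p = (0 + (0 - 3))*6 = (0 - 3)*6 = -3*6 = -18)
w(c, h) = -4 - h (w(c, h) = (h + 6)*(4 - 5) + 2*1 = (6 + h)*(-1) + 2 = (-6 - h) + 2 = -4 - h)
w(p*(-4) + 1, -2)³ = (-4 - 1*(-2))³ = (-4 + 2)³ = (-2)³ = -8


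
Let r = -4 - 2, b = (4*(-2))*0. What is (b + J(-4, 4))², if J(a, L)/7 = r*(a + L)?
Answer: 0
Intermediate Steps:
b = 0 (b = -8*0 = 0)
r = -6
J(a, L) = -42*L - 42*a (J(a, L) = 7*(-6*(a + L)) = 7*(-6*(L + a)) = 7*(-6*L - 6*a) = -42*L - 42*a)
(b + J(-4, 4))² = (0 + (-42*4 - 42*(-4)))² = (0 + (-168 + 168))² = (0 + 0)² = 0² = 0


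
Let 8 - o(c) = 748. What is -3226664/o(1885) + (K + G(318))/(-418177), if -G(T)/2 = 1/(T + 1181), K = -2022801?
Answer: 506217375714803/115966754755 ≈ 4365.2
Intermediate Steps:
G(T) = -2/(1181 + T) (G(T) = -2/(T + 1181) = -2/(1181 + T))
o(c) = -740 (o(c) = 8 - 1*748 = 8 - 748 = -740)
-3226664/o(1885) + (K + G(318))/(-418177) = -3226664/(-740) + (-2022801 - 2/(1181 + 318))/(-418177) = -3226664*(-1/740) + (-2022801 - 2/1499)*(-1/418177) = 806666/185 + (-2022801 - 2*1/1499)*(-1/418177) = 806666/185 + (-2022801 - 2/1499)*(-1/418177) = 806666/185 - 3032178701/1499*(-1/418177) = 806666/185 + 3032178701/626847323 = 506217375714803/115966754755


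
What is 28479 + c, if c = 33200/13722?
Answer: 195411019/6861 ≈ 28481.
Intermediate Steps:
c = 16600/6861 (c = 33200*(1/13722) = 16600/6861 ≈ 2.4195)
28479 + c = 28479 + 16600/6861 = 195411019/6861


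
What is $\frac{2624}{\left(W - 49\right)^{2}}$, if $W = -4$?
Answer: $\frac{2624}{2809} \approx 0.93414$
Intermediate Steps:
$\frac{2624}{\left(W - 49\right)^{2}} = \frac{2624}{\left(-4 - 49\right)^{2}} = \frac{2624}{\left(-53\right)^{2}} = \frac{2624}{2809}$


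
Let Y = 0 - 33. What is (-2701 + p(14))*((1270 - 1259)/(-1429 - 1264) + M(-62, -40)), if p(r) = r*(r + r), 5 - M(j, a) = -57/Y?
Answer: -223573543/29623 ≈ -7547.3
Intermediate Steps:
Y = -33
M(j, a) = 36/11 (M(j, a) = 5 - (-57)/(-33) = 5 - (-57)*(-1)/33 = 5 - 1*19/11 = 5 - 19/11 = 36/11)
p(r) = 2*r**2 (p(r) = r*(2*r) = 2*r**2)
(-2701 + p(14))*((1270 - 1259)/(-1429 - 1264) + M(-62, -40)) = (-2701 + 2*14**2)*((1270 - 1259)/(-1429 - 1264) + 36/11) = (-2701 + 2*196)*(11/(-2693) + 36/11) = (-2701 + 392)*(11*(-1/2693) + 36/11) = -2309*(-11/2693 + 36/11) = -2309*96827/29623 = -223573543/29623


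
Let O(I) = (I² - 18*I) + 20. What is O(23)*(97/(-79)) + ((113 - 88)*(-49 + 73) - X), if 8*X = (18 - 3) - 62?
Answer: 278153/632 ≈ 440.12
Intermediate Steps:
O(I) = 20 + I² - 18*I
X = -47/8 (X = ((18 - 3) - 62)/8 = (15 - 62)/8 = (⅛)*(-47) = -47/8 ≈ -5.8750)
O(23)*(97/(-79)) + ((113 - 88)*(-49 + 73) - X) = (20 + 23² - 18*23)*(97/(-79)) + ((113 - 88)*(-49 + 73) - 1*(-47/8)) = (20 + 529 - 414)*(97*(-1/79)) + (25*24 + 47/8) = 135*(-97/79) + (600 + 47/8) = -13095/79 + 4847/8 = 278153/632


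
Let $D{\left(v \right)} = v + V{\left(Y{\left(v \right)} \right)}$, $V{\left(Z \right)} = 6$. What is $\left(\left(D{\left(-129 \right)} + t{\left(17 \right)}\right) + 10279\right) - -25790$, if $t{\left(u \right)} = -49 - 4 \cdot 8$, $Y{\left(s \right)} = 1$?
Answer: $35865$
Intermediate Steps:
$t{\left(u \right)} = -81$ ($t{\left(u \right)} = -49 - 32 = -81$)
$D{\left(v \right)} = 6 + v$ ($D{\left(v \right)} = v + 6 = 6 + v$)
$\left(\left(D{\left(-129 \right)} + t{\left(17 \right)}\right) + 10279\right) - -25790 = \left(\left(\left(6 - 129\right) - 81\right) + 10279\right) - -25790 = \left(\left(-123 - 81\right) + 10279\right) + 25790 = \left(-204 + 10279\right) + 25790 = 10075 + 25790 = 35865$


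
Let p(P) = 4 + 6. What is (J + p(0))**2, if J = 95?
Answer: 11025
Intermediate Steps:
p(P) = 10
(J + p(0))**2 = (95 + 10)**2 = 105**2 = 11025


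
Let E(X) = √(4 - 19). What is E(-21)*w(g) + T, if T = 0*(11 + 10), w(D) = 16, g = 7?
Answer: 16*I*√15 ≈ 61.968*I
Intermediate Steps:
E(X) = I*√15 (E(X) = √(-15) = I*√15)
T = 0 (T = 0*21 = 0)
E(-21)*w(g) + T = (I*√15)*16 + 0 = 16*I*√15 + 0 = 16*I*√15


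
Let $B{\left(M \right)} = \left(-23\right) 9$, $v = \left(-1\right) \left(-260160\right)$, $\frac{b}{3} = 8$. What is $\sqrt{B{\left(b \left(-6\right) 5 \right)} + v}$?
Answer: $\sqrt{259953} \approx 509.86$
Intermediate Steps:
$b = 24$ ($b = 3 \cdot 8 = 24$)
$v = 260160$
$B{\left(M \right)} = -207$
$\sqrt{B{\left(b \left(-6\right) 5 \right)} + v} = \sqrt{-207 + 260160} = \sqrt{259953}$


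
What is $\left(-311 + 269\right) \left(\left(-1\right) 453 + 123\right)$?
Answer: $13860$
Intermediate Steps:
$\left(-311 + 269\right) \left(\left(-1\right) 453 + 123\right) = - 42 \left(-453 + 123\right) = \left(-42\right) \left(-330\right) = 13860$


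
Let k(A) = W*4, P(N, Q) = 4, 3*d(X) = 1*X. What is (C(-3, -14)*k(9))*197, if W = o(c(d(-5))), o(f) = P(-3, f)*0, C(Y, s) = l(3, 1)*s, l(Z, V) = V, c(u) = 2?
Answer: 0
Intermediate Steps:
d(X) = X/3 (d(X) = (1*X)/3 = X/3)
C(Y, s) = s (C(Y, s) = 1*s = s)
o(f) = 0 (o(f) = 4*0 = 0)
W = 0
k(A) = 0 (k(A) = 0*4 = 0)
(C(-3, -14)*k(9))*197 = -14*0*197 = 0*197 = 0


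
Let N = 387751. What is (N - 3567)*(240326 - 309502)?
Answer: -26576312384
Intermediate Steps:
(N - 3567)*(240326 - 309502) = (387751 - 3567)*(240326 - 309502) = 384184*(-69176) = -26576312384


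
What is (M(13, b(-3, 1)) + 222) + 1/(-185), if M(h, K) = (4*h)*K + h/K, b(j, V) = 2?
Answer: 123023/370 ≈ 332.49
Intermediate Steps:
M(h, K) = h/K + 4*K*h (M(h, K) = 4*K*h + h/K = h/K + 4*K*h)
(M(13, b(-3, 1)) + 222) + 1/(-185) = ((13/2 + 4*2*13) + 222) + 1/(-185) = ((13*(½) + 104) + 222) - 1/185 = ((13/2 + 104) + 222) - 1/185 = (221/2 + 222) - 1/185 = 665/2 - 1/185 = 123023/370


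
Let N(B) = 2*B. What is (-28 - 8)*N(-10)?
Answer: 720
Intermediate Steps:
(-28 - 8)*N(-10) = (-28 - 8)*(2*(-10)) = -36*(-20) = 720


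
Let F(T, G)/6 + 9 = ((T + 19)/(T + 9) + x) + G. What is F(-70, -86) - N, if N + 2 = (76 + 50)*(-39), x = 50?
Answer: 283712/61 ≈ 4651.0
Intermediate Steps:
F(T, G) = 246 + 6*G + 6*(19 + T)/(9 + T) (F(T, G) = -54 + 6*(((T + 19)/(T + 9) + 50) + G) = -54 + 6*(((19 + T)/(9 + T) + 50) + G) = -54 + 6*((50 + (19 + T)/(9 + T)) + G) = -54 + 6*(50 + G + (19 + T)/(9 + T)) = -54 + (300 + 6*G + 6*(19 + T)/(9 + T)) = 246 + 6*G + 6*(19 + T)/(9 + T))
N = -4916 (N = -2 + (76 + 50)*(-39) = -2 + 126*(-39) = -2 - 4914 = -4916)
F(-70, -86) - N = 6*(388 + 9*(-86) + 42*(-70) - 86*(-70))/(9 - 70) - 1*(-4916) = 6*(388 - 774 - 2940 + 6020)/(-61) + 4916 = 6*(-1/61)*2694 + 4916 = -16164/61 + 4916 = 283712/61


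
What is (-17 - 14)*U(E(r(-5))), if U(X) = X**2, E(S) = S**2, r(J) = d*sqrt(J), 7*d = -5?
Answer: -484375/2401 ≈ -201.74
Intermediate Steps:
d = -5/7 (d = (1/7)*(-5) = -5/7 ≈ -0.71429)
r(J) = -5*sqrt(J)/7
(-17 - 14)*U(E(r(-5))) = (-17 - 14)*((-5*I*sqrt(5)/7)**2)**2 = -31*((-5*I*sqrt(5)/7)**2)**2 = -31*(-125/49)**2 = -31*15625/2401 = -484375/2401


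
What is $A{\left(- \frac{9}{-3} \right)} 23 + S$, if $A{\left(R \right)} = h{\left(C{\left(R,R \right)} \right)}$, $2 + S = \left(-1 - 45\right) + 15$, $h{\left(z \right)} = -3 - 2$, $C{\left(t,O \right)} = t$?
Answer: $-148$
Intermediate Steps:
$h{\left(z \right)} = -5$
$S = -33$ ($S = -2 + \left(\left(-1 - 45\right) + 15\right) = -2 + \left(-46 + 15\right) = -2 - 31 = -33$)
$A{\left(R \right)} = -5$
$A{\left(- \frac{9}{-3} \right)} 23 + S = \left(-5\right) 23 - 33 = -115 - 33 = -148$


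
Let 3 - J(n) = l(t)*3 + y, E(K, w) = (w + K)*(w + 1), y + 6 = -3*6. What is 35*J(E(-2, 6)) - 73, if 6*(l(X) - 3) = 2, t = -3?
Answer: 522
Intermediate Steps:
l(X) = 10/3 (l(X) = 3 + (⅙)*2 = 3 + ⅓ = 10/3)
y = -24 (y = -6 - 3*6 = -6 - 18 = -24)
E(K, w) = (1 + w)*(K + w) (E(K, w) = (K + w)*(1 + w) = (1 + w)*(K + w))
J(n) = 17 (J(n) = 3 - ((10/3)*3 - 24) = 3 - (10 - 24) = 3 - 1*(-14) = 3 + 14 = 17)
35*J(E(-2, 6)) - 73 = 35*17 - 73 = 595 - 73 = 522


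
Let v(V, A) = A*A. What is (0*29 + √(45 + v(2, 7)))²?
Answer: 94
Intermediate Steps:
v(V, A) = A²
(0*29 + √(45 + v(2, 7)))² = (0*29 + √(45 + 7²))² = (0 + √(45 + 49))² = (0 + √94)² = (√94)² = 94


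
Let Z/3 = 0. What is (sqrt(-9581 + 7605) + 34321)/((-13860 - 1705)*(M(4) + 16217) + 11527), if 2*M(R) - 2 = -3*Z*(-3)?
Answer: -34321/252421643 - 2*I*sqrt(494)/252421643 ≈ -0.00013597 - 1.761e-7*I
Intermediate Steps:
Z = 0 (Z = 3*0 = 0)
M(R) = 1 (M(R) = 1 + (-3*0*(-3))/2 = 1 + (0*(-3))/2 = 1 + (1/2)*0 = 1 + 0 = 1)
(sqrt(-9581 + 7605) + 34321)/((-13860 - 1705)*(M(4) + 16217) + 11527) = (sqrt(-9581 + 7605) + 34321)/((-13860 - 1705)*(1 + 16217) + 11527) = (sqrt(-1976) + 34321)/(-15565*16218 + 11527) = (2*I*sqrt(494) + 34321)/(-252433170 + 11527) = (34321 + 2*I*sqrt(494))/(-252421643) = (34321 + 2*I*sqrt(494))*(-1/252421643) = -34321/252421643 - 2*I*sqrt(494)/252421643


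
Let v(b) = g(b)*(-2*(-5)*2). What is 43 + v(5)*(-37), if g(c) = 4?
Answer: -2917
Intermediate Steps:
v(b) = 80 (v(b) = 4*(-2*(-5)*2) = 4*(10*2) = 4*20 = 80)
43 + v(5)*(-37) = 43 + 80*(-37) = 43 - 2960 = -2917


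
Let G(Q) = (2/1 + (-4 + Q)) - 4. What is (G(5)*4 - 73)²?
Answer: 5929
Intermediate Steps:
G(Q) = -6 + Q (G(Q) = (2*1 + (-4 + Q)) - 4 = (2 + (-4 + Q)) - 4 = (-2 + Q) - 4 = -6 + Q)
(G(5)*4 - 73)² = ((-6 + 5)*4 - 73)² = (-1*4 - 73)² = (-4 - 73)² = (-77)² = 5929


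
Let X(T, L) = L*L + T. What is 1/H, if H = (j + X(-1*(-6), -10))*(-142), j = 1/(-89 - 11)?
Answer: -50/752529 ≈ -6.6443e-5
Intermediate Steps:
X(T, L) = T + L² (X(T, L) = L² + T = T + L²)
j = -1/100 (j = 1/(-100) = -1/100 ≈ -0.010000)
H = -752529/50 (H = (-1/100 + (-1*(-6) + (-10)²))*(-142) = (-1/100 + (6 + 100))*(-142) = (-1/100 + 106)*(-142) = (10599/100)*(-142) = -752529/50 ≈ -15051.)
1/H = 1/(-752529/50) = -50/752529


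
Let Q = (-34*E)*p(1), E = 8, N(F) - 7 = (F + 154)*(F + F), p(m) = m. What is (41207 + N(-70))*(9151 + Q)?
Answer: 261522066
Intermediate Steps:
N(F) = 7 + 2*F*(154 + F) (N(F) = 7 + (F + 154)*(F + F) = 7 + (154 + F)*(2*F) = 7 + 2*F*(154 + F))
Q = -272 (Q = -34*8*1 = -272*1 = -272)
(41207 + N(-70))*(9151 + Q) = (41207 + (7 + 2*(-70)**2 + 308*(-70)))*(9151 - 272) = (41207 + (7 + 2*4900 - 21560))*8879 = (41207 + (7 + 9800 - 21560))*8879 = (41207 - 11753)*8879 = 29454*8879 = 261522066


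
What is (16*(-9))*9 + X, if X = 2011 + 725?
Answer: 1440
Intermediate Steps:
X = 2736
(16*(-9))*9 + X = (16*(-9))*9 + 2736 = -144*9 + 2736 = -1296 + 2736 = 1440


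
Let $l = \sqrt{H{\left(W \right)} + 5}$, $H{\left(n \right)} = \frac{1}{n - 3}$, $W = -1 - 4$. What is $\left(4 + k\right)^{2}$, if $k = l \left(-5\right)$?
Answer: $\frac{1103}{8} - 10 \sqrt{78} \approx 49.557$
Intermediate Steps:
$W = -5$
$H{\left(n \right)} = \frac{1}{-3 + n}$
$l = \frac{\sqrt{78}}{4}$ ($l = \sqrt{\frac{1}{-3 - 5} + 5} = \sqrt{\frac{1}{-8} + 5} = \sqrt{- \frac{1}{8} + 5} = \sqrt{\frac{39}{8}} = \frac{\sqrt{78}}{4} \approx 2.2079$)
$k = - \frac{5 \sqrt{78}}{4}$ ($k = \frac{\sqrt{78}}{4} \left(-5\right) = - \frac{5 \sqrt{78}}{4} \approx -11.04$)
$\left(4 + k\right)^{2} = \left(4 - \frac{5 \sqrt{78}}{4}\right)^{2}$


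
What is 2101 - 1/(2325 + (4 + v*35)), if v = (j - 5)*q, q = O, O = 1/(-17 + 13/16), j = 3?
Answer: 181385596/86333 ≈ 2101.0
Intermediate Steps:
O = -16/259 (O = 1/(-17 + 13*(1/16)) = 1/(-17 + 13/16) = 1/(-259/16) = -16/259 ≈ -0.061776)
q = -16/259 ≈ -0.061776
v = 32/259 (v = (3 - 5)*(-16/259) = -2*(-16/259) = 32/259 ≈ 0.12355)
2101 - 1/(2325 + (4 + v*35)) = 2101 - 1/(2325 + (4 + (32/259)*35)) = 2101 - 1/(2325 + (4 + 160/37)) = 2101 - 1/(2325 + 308/37) = 2101 - 1/86333/37 = 2101 - 1*37/86333 = 2101 - 37/86333 = 181385596/86333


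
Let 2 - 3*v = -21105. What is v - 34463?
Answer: -82282/3 ≈ -27427.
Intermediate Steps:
v = 21107/3 (v = ⅔ - ⅓*(-21105) = ⅔ + 7035 = 21107/3 ≈ 7035.7)
v - 34463 = 21107/3 - 34463 = -82282/3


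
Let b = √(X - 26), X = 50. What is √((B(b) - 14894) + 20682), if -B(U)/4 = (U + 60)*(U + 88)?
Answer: 2*√(-3857 - 296*√6) ≈ 135.38*I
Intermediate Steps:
b = 2*√6 (b = √(50 - 26) = √24 = 2*√6 ≈ 4.8990)
B(U) = -4*(60 + U)*(88 + U) (B(U) = -4*(U + 60)*(U + 88) = -4*(60 + U)*(88 + U))
√((B(b) - 14894) + 20682) = √(((-21120 - 1184*√6 - 4*(2*√6)²) - 14894) + 20682) = √(((-21120 - 1184*√6 - 4*24) - 14894) + 20682) = √(((-21120 - 1184*√6 - 96) - 14894) + 20682) = √(((-21216 - 1184*√6) - 14894) + 20682) = √((-36110 - 1184*√6) + 20682) = √(-15428 - 1184*√6)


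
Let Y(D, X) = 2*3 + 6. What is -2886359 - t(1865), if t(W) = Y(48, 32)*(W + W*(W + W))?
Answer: -86386139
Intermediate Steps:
Y(D, X) = 12 (Y(D, X) = 6 + 6 = 12)
t(W) = 12*W + 24*W**2 (t(W) = 12*(W + W*(W + W)) = 12*(W + W*(2*W)) = 12*(W + 2*W**2) = 12*W + 24*W**2)
-2886359 - t(1865) = -2886359 - 12*1865*(1 + 2*1865) = -2886359 - 12*1865*(1 + 3730) = -2886359 - 12*1865*3731 = -2886359 - 1*83499780 = -2886359 - 83499780 = -86386139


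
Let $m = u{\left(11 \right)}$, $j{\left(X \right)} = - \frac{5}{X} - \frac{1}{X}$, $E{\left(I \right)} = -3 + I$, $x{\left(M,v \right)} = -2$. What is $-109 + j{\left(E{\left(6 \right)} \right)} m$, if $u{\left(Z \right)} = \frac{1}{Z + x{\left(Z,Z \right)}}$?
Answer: $- \frac{983}{9} \approx -109.22$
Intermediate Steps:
$j{\left(X \right)} = - \frac{6}{X}$
$u{\left(Z \right)} = \frac{1}{-2 + Z}$ ($u{\left(Z \right)} = \frac{1}{Z - 2} = \frac{1}{-2 + Z}$)
$m = \frac{1}{9}$ ($m = \frac{1}{-2 + 11} = \frac{1}{9} \approx 0.11111$)
$-109 + j{\left(E{\left(6 \right)} \right)} m = -109 + - \frac{6}{-3 + 6} \cdot \frac{1}{9} = -109 + - \frac{6}{3} \cdot \frac{1}{9} = -109 + \left(-6\right) \frac{1}{3} \cdot \frac{1}{9} = -109 - \frac{2}{9} = - \frac{983}{9}$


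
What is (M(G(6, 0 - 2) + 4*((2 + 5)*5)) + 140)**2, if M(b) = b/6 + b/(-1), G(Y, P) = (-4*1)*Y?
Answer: 16900/9 ≈ 1877.8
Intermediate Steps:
G(Y, P) = -4*Y
M(b) = -5*b/6 (M(b) = b*(1/6) + b*(-1) = b/6 - b = -5*b/6)
(M(G(6, 0 - 2) + 4*((2 + 5)*5)) + 140)**2 = (-5*(-4*6 + 4*((2 + 5)*5))/6 + 140)**2 = (-5*(-24 + 4*(7*5))/6 + 140)**2 = (-5*(-24 + 4*35)/6 + 140)**2 = (-5*(-24 + 140)/6 + 140)**2 = (-5/6*116 + 140)**2 = (-290/3 + 140)**2 = (130/3)**2 = 16900/9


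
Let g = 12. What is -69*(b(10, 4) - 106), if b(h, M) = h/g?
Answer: 14513/2 ≈ 7256.5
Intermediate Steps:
b(h, M) = h/12
-69*(b(10, 4) - 106) = -69*((1/12)*10 - 106) = -69*(5/6 - 106) = -69*(-631/6) = 14513/2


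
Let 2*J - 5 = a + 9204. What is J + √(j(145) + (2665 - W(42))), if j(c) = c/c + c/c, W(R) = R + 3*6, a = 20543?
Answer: 14876 + √2607 ≈ 14927.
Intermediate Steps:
W(R) = 18 + R (W(R) = R + 18 = 18 + R)
J = 14876 (J = 5/2 + (20543 + 9204)/2 = 5/2 + (½)*29747 = 5/2 + 29747/2 = 14876)
j(c) = 2 (j(c) = 1 + 1 = 2)
J + √(j(145) + (2665 - W(42))) = 14876 + √(2 + (2665 - (18 + 42))) = 14876 + √(2 + (2665 - 1*60)) = 14876 + √(2 + (2665 - 60)) = 14876 + √(2 + 2605) = 14876 + √2607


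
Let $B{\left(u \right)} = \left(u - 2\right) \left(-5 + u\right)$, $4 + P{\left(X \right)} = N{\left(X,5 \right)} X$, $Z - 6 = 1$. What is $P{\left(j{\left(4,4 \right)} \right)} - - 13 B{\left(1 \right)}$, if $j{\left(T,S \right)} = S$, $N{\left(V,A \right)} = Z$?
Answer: $76$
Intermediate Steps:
$Z = 7$ ($Z = 6 + 1 = 7$)
$N{\left(V,A \right)} = 7$
$P{\left(X \right)} = -4 + 7 X$
$B{\left(u \right)} = \left(-5 + u\right) \left(-2 + u\right)$ ($B{\left(u \right)} = \left(-2 + u\right) \left(-5 + u\right) = \left(-5 + u\right) \left(-2 + u\right)$)
$P{\left(j{\left(4,4 \right)} \right)} - - 13 B{\left(1 \right)} = \left(-4 + 7 \cdot 4\right) - - 13 \left(10 + 1^{2} - 7\right) = \left(-4 + 28\right) - - 13 \left(10 + 1 - 7\right) = 24 - \left(-13\right) 4 = 24 - -52 = 24 + 52 = 76$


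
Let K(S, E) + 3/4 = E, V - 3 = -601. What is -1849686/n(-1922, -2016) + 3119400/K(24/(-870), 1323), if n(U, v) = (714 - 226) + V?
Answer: 1859254209/96965 ≈ 19175.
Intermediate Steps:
V = -598 (V = 3 - 601 = -598)
K(S, E) = -¾ + E
n(U, v) = -110 (n(U, v) = (714 - 226) - 598 = 488 - 598 = -110)
-1849686/n(-1922, -2016) + 3119400/K(24/(-870), 1323) = -1849686/(-110) + 3119400/(-¾ + 1323) = -1849686*(-1/110) + 3119400/(5289/4) = 924843/55 + 3119400*(4/5289) = 924843/55 + 4159200/1763 = 1859254209/96965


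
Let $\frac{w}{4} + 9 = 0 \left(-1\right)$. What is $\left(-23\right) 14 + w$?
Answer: $-358$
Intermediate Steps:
$w = -36$ ($w = -36 + 4 \cdot 0 \left(-1\right) = -36 + 4 \cdot 0 = -36 + 0 = -36$)
$\left(-23\right) 14 + w = \left(-23\right) 14 - 36 = -322 - 36 = -358$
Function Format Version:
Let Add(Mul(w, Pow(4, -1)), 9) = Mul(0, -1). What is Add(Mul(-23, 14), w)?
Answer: -358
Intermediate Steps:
w = -36 (w = Add(-36, Mul(4, Mul(0, -1))) = Add(-36, Mul(4, 0)) = Add(-36, 0) = -36)
Add(Mul(-23, 14), w) = Add(Mul(-23, 14), -36) = Add(-322, -36) = -358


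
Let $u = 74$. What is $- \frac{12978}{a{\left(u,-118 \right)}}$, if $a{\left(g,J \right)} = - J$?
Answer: $- \frac{6489}{59} \approx -109.98$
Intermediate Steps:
$- \frac{12978}{a{\left(u,-118 \right)}} = - \frac{12978}{\left(-1\right) \left(-118\right)} = - \frac{12978}{118} = \left(-12978\right) \frac{1}{118} = - \frac{6489}{59}$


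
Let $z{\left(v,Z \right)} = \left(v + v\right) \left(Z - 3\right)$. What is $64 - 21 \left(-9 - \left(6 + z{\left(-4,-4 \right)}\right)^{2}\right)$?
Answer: $80977$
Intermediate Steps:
$z{\left(v,Z \right)} = 2 v \left(-3 + Z\right)$
$64 - 21 \left(-9 - \left(6 + z{\left(-4,-4 \right)}\right)^{2}\right) = 64 - 21 \left(-9 - \left(6 + 2 \left(-4\right) \left(-3 - 4\right)\right)^{2}\right) = 64 - 21 \left(-9 - \left(6 + 2 \left(-4\right) \left(-7\right)\right)^{2}\right) = 64 - 21 \left(-9 - \left(6 + 56\right)^{2}\right) = 64 - 21 \left(-9 - 62^{2}\right) = 64 - 21 \left(-9 - 3844\right) = 64 - -80913 = 64 + 80913 = 80977$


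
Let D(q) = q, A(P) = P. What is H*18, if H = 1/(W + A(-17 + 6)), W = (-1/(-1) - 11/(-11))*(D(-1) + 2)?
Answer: -2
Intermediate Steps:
W = 2 (W = (-1/(-1) - 11/(-11))*(-1 + 2) = (-1*(-1) - 11*(-1/11))*1 = (1 + 1)*1 = 2*1 = 2)
H = -1/9 (H = 1/(2 + (-17 + 6)) = 1/(2 - 11) = 1/(-9) = -1/9 ≈ -0.11111)
H*18 = -1/9*18 = -2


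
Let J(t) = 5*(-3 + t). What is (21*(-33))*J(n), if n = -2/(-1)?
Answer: 3465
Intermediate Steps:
n = 2 (n = -2*(-1) = 2)
J(t) = -15 + 5*t
(21*(-33))*J(n) = (21*(-33))*(-15 + 5*2) = -693*(-15 + 10) = -693*(-5) = 3465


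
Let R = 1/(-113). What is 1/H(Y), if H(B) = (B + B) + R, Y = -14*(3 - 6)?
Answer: 113/9491 ≈ 0.011906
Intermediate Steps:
R = -1/113 ≈ -0.0088496
Y = 42 (Y = -14*(-3) = 42)
H(B) = -1/113 + 2*B (H(B) = (B + B) - 1/113 = 2*B - 1/113 = -1/113 + 2*B)
1/H(Y) = 1/(-1/113 + 2*42) = 1/(-1/113 + 84) = 1/(9491/113) = 113/9491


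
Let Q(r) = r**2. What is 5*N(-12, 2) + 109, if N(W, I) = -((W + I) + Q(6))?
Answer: -21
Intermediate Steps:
N(W, I) = -36 - I - W (N(W, I) = -((W + I) + 6**2) = -((I + W) + 36) = -(36 + I + W) = -36 - I - W)
5*N(-12, 2) + 109 = 5*(-36 - 1*2 - 1*(-12)) + 109 = 5*(-36 - 2 + 12) + 109 = 5*(-26) + 109 = -130 + 109 = -21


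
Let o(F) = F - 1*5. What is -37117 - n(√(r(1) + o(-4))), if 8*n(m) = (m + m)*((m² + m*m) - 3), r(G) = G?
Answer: -37117 + 19*I*√2/2 ≈ -37117.0 + 13.435*I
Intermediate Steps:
o(F) = -5 + F (o(F) = F - 5 = -5 + F)
n(m) = m*(-3 + 2*m²)/4 (n(m) = ((m + m)*((m² + m*m) - 3))/8 = ((2*m)*((m² + m²) - 3))/8 = ((2*m)*(2*m² - 3))/8 = ((2*m)*(-3 + 2*m²))/8 = (2*m*(-3 + 2*m²))/8 = m*(-3 + 2*m²)/4)
-37117 - n(√(r(1) + o(-4))) = -37117 - √(1 + (-5 - 4))*(-3 + 2*(√(1 + (-5 - 4)))²)/4 = -37117 - √(1 - 9)*(-3 + 2*(√(1 - 9))²)/4 = -37117 - √(-8)*(-3 + 2*(√(-8))²)/4 = -37117 - 2*I*√2*(-3 + 2*(2*I*√2)²)/4 = -37117 - 2*I*√2*(-3 + 2*(-8))/4 = -37117 - 2*I*√2*(-3 - 16)/4 = -37117 - 2*I*√2*(-19)/4 = -37117 - (-19)*I*√2/2 = -37117 + 19*I*√2/2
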